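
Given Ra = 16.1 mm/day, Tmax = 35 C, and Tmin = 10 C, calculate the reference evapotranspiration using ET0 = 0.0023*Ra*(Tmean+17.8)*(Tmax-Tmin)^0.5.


Tmean = (Tmax + Tmin)/2 = (35 + 10)/2 = 22.5
ET0 = 0.0023 * 16.1 * (22.5 + 17.8) * sqrt(35 - 10)
ET0 = 0.0023 * 16.1 * 40.3 * 5.000000

7.4615 mm/day


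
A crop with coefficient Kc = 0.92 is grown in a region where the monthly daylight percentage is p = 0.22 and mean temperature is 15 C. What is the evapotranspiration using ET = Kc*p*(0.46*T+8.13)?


ET = Kc * p * (0.46*T + 8.13)
ET = 0.92 * 0.22 * (0.46*15 + 8.13)
ET = 0.92 * 0.22 * 15.0300

3.0421 mm/day


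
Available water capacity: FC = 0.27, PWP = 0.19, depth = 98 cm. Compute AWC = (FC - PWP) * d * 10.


AWC = (FC - PWP) * d * 10
AWC = (0.27 - 0.19) * 98 * 10
AWC = 0.0800 * 98 * 10

78.4000 mm


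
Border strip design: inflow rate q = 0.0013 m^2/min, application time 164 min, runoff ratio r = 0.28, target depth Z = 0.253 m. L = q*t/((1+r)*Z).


L = q*t/((1+r)*Z)
L = 0.0013*164/((1+0.28)*0.253)
L = 0.2132/0.32384

0.6583 m


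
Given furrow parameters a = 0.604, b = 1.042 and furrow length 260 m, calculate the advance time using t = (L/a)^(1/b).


t = (L/a)^(1/b)
t = (260/0.604)^(1/1.042)
t = 430.463576^(1/1.042)

337.1088 min


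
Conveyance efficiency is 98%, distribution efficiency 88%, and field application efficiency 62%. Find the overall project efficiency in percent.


Ec = 0.98, Eb = 0.88, Ea = 0.62
E = 0.98 * 0.88 * 0.62 * 100 = 53.4688%

53.4688 %


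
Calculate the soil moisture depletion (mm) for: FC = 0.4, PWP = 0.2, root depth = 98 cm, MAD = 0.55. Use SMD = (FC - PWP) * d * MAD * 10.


SMD = (FC - PWP) * d * MAD * 10
SMD = (0.4 - 0.2) * 98 * 0.55 * 10
SMD = 0.2000 * 98 * 0.55 * 10

107.8000 mm


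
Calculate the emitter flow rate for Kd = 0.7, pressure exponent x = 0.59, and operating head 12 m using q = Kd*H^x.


q = Kd * H^x = 0.7 * 12^0.59 = 0.7 * 4.332284

3.0326 L/h


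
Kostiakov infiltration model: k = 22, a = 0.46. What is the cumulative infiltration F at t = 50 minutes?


F = k * t^a = 22 * 50^0.46
F = 22 * 6.046808

133.0298 mm


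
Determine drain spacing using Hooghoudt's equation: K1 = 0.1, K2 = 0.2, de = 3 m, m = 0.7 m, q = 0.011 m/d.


S^2 = 8*K2*de*m/q + 4*K1*m^2/q
S^2 = 8*0.2*3*0.7/0.011 + 4*0.1*0.7^2/0.011
S = sqrt(323.2727)

17.9798 m


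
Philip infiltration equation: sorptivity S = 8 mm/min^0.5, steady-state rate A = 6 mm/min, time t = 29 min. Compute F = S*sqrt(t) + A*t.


F = S*sqrt(t) + A*t
F = 8*sqrt(29) + 6*29
F = 8*5.385165 + 174

217.0813 mm


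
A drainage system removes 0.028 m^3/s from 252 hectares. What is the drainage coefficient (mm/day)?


DC = Q * 86400 / (A * 10000) * 1000
DC = 0.028 * 86400 / (252 * 10000) * 1000
DC = 2419200.0000 / 2520000

0.9600 mm/day


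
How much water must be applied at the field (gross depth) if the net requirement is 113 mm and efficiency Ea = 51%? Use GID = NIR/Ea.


Ea = 51% = 0.51
GID = NIR / Ea = 113 / 0.51 = 221.5686 mm

221.5686 mm


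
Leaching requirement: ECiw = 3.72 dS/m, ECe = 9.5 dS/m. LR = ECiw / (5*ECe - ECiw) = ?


LR = ECiw / (5*ECe - ECiw)
LR = 3.72 / (5*9.5 - 3.72)
LR = 3.72 / 43.7800

0.0850


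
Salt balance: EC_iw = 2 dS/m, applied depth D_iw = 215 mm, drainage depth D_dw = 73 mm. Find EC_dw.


EC_dw = EC_iw * D_iw / D_dw
EC_dw = 2 * 215 / 73
EC_dw = 430 / 73

5.8904 dS/m


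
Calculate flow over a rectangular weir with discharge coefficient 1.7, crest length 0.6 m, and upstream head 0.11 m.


Q = C * L * H^(3/2) = 1.7 * 0.6 * 0.11^1.5 = 1.7 * 0.6 * 0.036483

0.0372 m^3/s


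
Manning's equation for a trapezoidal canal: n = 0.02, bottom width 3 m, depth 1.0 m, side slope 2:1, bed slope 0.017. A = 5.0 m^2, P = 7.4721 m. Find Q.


R = A/P = 5.0/7.4721 = 0.669156
Q = (1/0.02) * 5.0 * 0.669156^(2/3) * 0.017^0.5

24.9373 m^3/s


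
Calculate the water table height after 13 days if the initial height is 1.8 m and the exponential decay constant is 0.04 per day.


m = m0 * exp(-k*t)
m = 1.8 * exp(-0.04 * 13)
m = 1.8 * exp(-0.5200)

1.0701 m


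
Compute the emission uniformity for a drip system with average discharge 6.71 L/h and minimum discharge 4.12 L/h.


EU = (q_min/q_avg)*100 = (4.12/6.71)*100 = 61.4009%

61.4009 %


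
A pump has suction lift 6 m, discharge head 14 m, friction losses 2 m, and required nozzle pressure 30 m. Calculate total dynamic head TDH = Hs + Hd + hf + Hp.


TDH = Hs + Hd + hf + Hp = 6 + 14 + 2 + 30 = 52

52 m


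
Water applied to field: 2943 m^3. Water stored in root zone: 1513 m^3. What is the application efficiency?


Ea = V_root / V_field * 100 = 1513 / 2943 * 100 = 51.4101%

51.4101 %


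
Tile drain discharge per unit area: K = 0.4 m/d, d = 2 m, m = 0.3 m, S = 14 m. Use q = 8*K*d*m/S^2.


q = 8*K*d*m/S^2
q = 8*0.4*2*0.3/14^2
q = 1.9200 / 196

0.0098 m/d


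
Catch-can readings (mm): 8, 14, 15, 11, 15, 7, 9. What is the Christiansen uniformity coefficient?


mean = 11.285714 mm
MAD = 2.897959 mm
CU = (1 - 2.897959/11.285714)*100

74.3219 %


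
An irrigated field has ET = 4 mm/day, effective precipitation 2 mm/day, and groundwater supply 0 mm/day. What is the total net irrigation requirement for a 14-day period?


Daily deficit = ET - Pe - GW = 4 - 2 - 0 = 2 mm/day
NIR = 2 * 14 = 28 mm

28.0000 mm


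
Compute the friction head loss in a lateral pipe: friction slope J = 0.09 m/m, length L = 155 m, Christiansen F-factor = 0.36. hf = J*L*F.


hf = J * L * F = 0.09 * 155 * 0.36 = 5.0220 m

5.0220 m


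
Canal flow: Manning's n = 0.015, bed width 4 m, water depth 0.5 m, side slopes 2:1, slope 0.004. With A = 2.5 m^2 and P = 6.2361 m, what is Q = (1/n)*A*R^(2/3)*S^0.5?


R = A/P = 2.5/6.2361 = 0.400892
Q = (1/0.015) * 2.5 * 0.400892^(2/3) * 0.004^0.5

5.7310 m^3/s


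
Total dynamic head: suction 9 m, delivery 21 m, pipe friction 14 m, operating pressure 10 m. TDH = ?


TDH = Hs + Hd + hf + Hp = 9 + 21 + 14 + 10 = 54

54 m


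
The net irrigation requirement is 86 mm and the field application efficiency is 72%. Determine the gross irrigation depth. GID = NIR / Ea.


Ea = 72% = 0.72
GID = NIR / Ea = 86 / 0.72 = 119.4444 mm

119.4444 mm


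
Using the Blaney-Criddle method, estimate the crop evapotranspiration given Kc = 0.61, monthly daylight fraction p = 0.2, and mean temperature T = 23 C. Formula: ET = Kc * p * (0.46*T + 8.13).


ET = Kc * p * (0.46*T + 8.13)
ET = 0.61 * 0.2 * (0.46*23 + 8.13)
ET = 0.61 * 0.2 * 18.7100

2.2826 mm/day


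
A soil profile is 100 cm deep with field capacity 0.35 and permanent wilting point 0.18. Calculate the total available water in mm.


AWC = (FC - PWP) * d * 10
AWC = (0.35 - 0.18) * 100 * 10
AWC = 0.1700 * 100 * 10

170.0000 mm


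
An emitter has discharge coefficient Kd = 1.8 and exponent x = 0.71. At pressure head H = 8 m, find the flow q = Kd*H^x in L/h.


q = Kd * H^x = 1.8 * 8^0.71 = 1.8 * 4.377175

7.8789 L/h


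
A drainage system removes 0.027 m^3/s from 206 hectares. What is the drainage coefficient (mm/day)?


DC = Q * 86400 / (A * 10000) * 1000
DC = 0.027 * 86400 / (206 * 10000) * 1000
DC = 2332800.0000 / 2060000

1.1324 mm/day


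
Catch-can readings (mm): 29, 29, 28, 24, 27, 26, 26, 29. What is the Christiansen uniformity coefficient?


mean = 27.250000 mm
MAD = 1.500000 mm
CU = (1 - 1.500000/27.250000)*100

94.4954 %


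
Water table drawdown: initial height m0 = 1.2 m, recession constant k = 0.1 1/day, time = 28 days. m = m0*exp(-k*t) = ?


m = m0 * exp(-k*t)
m = 1.2 * exp(-0.1 * 28)
m = 1.2 * exp(-2.8000)

0.0730 m


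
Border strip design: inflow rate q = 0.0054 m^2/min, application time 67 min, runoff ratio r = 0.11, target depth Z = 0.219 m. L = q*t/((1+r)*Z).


L = q*t/((1+r)*Z)
L = 0.0054*67/((1+0.11)*0.219)
L = 0.3618/0.24309

1.4883 m


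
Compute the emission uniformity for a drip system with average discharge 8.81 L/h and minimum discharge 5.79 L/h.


EU = (q_min/q_avg)*100 = (5.79/8.81)*100 = 65.7208%

65.7208 %


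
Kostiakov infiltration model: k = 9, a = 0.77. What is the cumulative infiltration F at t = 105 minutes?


F = k * t^a = 9 * 105^0.77
F = 9 * 36.001099

324.0099 mm


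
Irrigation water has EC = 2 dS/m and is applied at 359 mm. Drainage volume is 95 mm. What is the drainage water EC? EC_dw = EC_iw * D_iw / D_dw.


EC_dw = EC_iw * D_iw / D_dw
EC_dw = 2 * 359 / 95
EC_dw = 718 / 95

7.5579 dS/m


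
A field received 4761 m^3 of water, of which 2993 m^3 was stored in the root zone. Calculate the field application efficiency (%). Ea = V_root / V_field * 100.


Ea = V_root / V_field * 100 = 2993 / 4761 * 100 = 62.8649%

62.8649 %


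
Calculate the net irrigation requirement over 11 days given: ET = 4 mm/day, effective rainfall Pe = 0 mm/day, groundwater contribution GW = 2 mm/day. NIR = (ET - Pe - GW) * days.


Daily deficit = ET - Pe - GW = 4 - 0 - 2 = 2 mm/day
NIR = 2 * 11 = 22 mm

22.0000 mm


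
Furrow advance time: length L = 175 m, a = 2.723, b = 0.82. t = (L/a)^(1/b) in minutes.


t = (L/a)^(1/b)
t = (175/2.723)^(1/0.82)
t = 64.267352^(1/0.82)

160.2752 min


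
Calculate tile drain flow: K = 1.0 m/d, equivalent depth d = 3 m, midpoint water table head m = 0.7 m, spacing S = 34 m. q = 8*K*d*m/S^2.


q = 8*K*d*m/S^2
q = 8*1.0*3*0.7/34^2
q = 16.8000 / 1156

0.0145 m/d


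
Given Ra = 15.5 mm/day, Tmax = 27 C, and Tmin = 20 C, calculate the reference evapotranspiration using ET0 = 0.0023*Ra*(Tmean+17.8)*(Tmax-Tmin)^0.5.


Tmean = (Tmax + Tmin)/2 = (27 + 20)/2 = 23.5
ET0 = 0.0023 * 15.5 * (23.5 + 17.8) * sqrt(27 - 20)
ET0 = 0.0023 * 15.5 * 41.3 * 2.645751

3.8955 mm/day


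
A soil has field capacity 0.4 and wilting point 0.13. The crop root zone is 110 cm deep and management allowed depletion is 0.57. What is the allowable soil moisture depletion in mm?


SMD = (FC - PWP) * d * MAD * 10
SMD = (0.4 - 0.13) * 110 * 0.57 * 10
SMD = 0.2700 * 110 * 0.57 * 10

169.2900 mm


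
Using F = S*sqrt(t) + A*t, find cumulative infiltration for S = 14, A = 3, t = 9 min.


F = S*sqrt(t) + A*t
F = 14*sqrt(9) + 3*9
F = 14*3.000000 + 27

69.0000 mm


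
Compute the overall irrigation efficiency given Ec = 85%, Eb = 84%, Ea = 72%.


Ec = 0.85, Eb = 0.84, Ea = 0.72
E = 0.85 * 0.84 * 0.72 * 100 = 51.4080%

51.4080 %


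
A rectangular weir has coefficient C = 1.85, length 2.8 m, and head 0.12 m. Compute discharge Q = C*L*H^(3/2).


Q = C * L * H^(3/2) = 1.85 * 2.8 * 0.12^1.5 = 1.85 * 2.8 * 0.041569

0.2153 m^3/s


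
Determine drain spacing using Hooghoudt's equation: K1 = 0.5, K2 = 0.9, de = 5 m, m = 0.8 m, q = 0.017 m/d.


S^2 = 8*K2*de*m/q + 4*K1*m^2/q
S^2 = 8*0.9*5*0.8/0.017 + 4*0.5*0.8^2/0.017
S = sqrt(1769.4118)

42.0644 m


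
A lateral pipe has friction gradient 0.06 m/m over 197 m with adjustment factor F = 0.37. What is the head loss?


hf = J * L * F = 0.06 * 197 * 0.37 = 4.3734 m

4.3734 m


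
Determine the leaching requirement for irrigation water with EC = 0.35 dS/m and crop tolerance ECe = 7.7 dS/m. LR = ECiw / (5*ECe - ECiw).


LR = ECiw / (5*ECe - ECiw)
LR = 0.35 / (5*7.7 - 0.35)
LR = 0.35 / 38.1500

0.0092


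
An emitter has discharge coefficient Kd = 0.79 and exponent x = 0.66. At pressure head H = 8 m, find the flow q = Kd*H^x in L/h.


q = Kd * H^x = 0.79 * 8^0.66 = 0.79 * 3.944931

3.1165 L/h


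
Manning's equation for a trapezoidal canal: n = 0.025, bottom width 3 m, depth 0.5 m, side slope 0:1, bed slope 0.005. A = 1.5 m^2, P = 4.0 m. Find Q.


R = A/P = 1.5/4.0 = 0.375000
Q = (1/0.025) * 1.5 * 0.375000^(2/3) * 0.005^0.5

2.2063 m^3/s


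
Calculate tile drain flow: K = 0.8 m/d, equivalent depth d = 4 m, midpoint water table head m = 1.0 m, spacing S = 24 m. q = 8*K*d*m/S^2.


q = 8*K*d*m/S^2
q = 8*0.8*4*1.0/24^2
q = 25.6000 / 576

0.0444 m/d


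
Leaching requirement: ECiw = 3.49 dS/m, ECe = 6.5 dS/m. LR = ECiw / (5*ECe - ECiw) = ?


LR = ECiw / (5*ECe - ECiw)
LR = 3.49 / (5*6.5 - 3.49)
LR = 3.49 / 29.0100

0.1203


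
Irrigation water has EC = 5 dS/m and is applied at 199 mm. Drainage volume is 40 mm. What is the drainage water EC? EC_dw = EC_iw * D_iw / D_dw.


EC_dw = EC_iw * D_iw / D_dw
EC_dw = 5 * 199 / 40
EC_dw = 995 / 40

24.8750 dS/m


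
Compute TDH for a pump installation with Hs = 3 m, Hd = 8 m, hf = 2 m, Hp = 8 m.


TDH = Hs + Hd + hf + Hp = 3 + 8 + 2 + 8 = 21

21 m


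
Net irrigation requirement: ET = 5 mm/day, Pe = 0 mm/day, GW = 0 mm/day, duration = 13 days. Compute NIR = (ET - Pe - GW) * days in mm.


Daily deficit = ET - Pe - GW = 5 - 0 - 0 = 5 mm/day
NIR = 5 * 13 = 65 mm

65.0000 mm


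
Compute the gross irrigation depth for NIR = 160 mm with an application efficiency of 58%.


Ea = 58% = 0.58
GID = NIR / Ea = 160 / 0.58 = 275.8621 mm

275.8621 mm


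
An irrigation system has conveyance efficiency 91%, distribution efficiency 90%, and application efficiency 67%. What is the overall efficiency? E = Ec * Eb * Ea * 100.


Ec = 0.91, Eb = 0.9, Ea = 0.67
E = 0.91 * 0.9 * 0.67 * 100 = 54.8730%

54.8730 %


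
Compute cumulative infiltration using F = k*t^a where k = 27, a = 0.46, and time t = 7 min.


F = k * t^a = 27 * 7^0.46
F = 27 * 2.447626

66.0859 mm


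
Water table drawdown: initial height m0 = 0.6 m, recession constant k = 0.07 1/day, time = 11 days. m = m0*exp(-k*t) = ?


m = m0 * exp(-k*t)
m = 0.6 * exp(-0.07 * 11)
m = 0.6 * exp(-0.7700)

0.2778 m


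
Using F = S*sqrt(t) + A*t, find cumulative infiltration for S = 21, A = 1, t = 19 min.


F = S*sqrt(t) + A*t
F = 21*sqrt(19) + 1*19
F = 21*4.358899 + 19

110.5369 mm


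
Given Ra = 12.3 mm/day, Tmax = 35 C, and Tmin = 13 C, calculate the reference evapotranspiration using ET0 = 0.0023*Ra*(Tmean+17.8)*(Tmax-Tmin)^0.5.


Tmean = (Tmax + Tmin)/2 = (35 + 13)/2 = 24.0
ET0 = 0.0023 * 12.3 * (24.0 + 17.8) * sqrt(35 - 13)
ET0 = 0.0023 * 12.3 * 41.8 * 4.690416

5.5465 mm/day


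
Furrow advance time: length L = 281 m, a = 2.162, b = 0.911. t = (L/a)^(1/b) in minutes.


t = (L/a)^(1/b)
t = (281/2.162)^(1/0.911)
t = 129.972248^(1/0.911)

209.1043 min


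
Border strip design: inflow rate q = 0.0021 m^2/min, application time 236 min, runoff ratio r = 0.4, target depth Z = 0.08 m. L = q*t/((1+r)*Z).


L = q*t/((1+r)*Z)
L = 0.0021*236/((1+0.4)*0.08)
L = 0.4956/0.112

4.4250 m


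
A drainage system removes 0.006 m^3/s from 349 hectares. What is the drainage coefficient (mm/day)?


DC = Q * 86400 / (A * 10000) * 1000
DC = 0.006 * 86400 / (349 * 10000) * 1000
DC = 518400.0000 / 3490000

0.1485 mm/day


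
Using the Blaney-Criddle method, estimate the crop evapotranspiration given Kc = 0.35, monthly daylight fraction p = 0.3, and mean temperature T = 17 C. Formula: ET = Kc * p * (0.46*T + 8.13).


ET = Kc * p * (0.46*T + 8.13)
ET = 0.35 * 0.3 * (0.46*17 + 8.13)
ET = 0.35 * 0.3 * 15.9500

1.6747 mm/day


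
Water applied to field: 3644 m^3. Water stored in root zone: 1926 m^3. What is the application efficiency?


Ea = V_root / V_field * 100 = 1926 / 3644 * 100 = 52.8540%

52.8540 %


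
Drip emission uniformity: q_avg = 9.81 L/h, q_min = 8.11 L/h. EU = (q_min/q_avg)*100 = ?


EU = (q_min/q_avg)*100 = (8.11/9.81)*100 = 82.6707%

82.6707 %


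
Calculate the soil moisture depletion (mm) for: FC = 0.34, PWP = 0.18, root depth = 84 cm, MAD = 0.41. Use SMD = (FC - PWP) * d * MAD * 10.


SMD = (FC - PWP) * d * MAD * 10
SMD = (0.34 - 0.18) * 84 * 0.41 * 10
SMD = 0.1600 * 84 * 0.41 * 10

55.1040 mm


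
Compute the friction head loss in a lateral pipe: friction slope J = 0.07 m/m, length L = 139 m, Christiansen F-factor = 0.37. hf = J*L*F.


hf = J * L * F = 0.07 * 139 * 0.37 = 3.6001 m

3.6001 m


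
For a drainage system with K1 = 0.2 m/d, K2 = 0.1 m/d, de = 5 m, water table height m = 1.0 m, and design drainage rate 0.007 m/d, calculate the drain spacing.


S^2 = 8*K2*de*m/q + 4*K1*m^2/q
S^2 = 8*0.1*5*1.0/0.007 + 4*0.2*1.0^2/0.007
S = sqrt(685.7143)

26.1861 m


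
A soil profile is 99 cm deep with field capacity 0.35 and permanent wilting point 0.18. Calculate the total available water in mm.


AWC = (FC - PWP) * d * 10
AWC = (0.35 - 0.18) * 99 * 10
AWC = 0.1700 * 99 * 10

168.3000 mm


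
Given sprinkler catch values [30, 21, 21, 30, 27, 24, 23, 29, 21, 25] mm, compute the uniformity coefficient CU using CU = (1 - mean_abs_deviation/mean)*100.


mean = 25.100000 mm
MAD = 3.120000 mm
CU = (1 - 3.120000/25.100000)*100

87.5697 %


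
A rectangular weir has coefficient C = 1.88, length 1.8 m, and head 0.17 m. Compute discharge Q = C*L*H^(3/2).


Q = C * L * H^(3/2) = 1.88 * 1.8 * 0.17^1.5 = 1.88 * 1.8 * 0.070093

0.2372 m^3/s


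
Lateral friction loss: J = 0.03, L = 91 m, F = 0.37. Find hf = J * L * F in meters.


hf = J * L * F = 0.03 * 91 * 0.37 = 1.0101 m

1.0101 m


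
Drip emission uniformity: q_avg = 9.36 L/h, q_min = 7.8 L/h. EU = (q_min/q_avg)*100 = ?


EU = (q_min/q_avg)*100 = (7.8/9.36)*100 = 83.3333%

83.3333 %


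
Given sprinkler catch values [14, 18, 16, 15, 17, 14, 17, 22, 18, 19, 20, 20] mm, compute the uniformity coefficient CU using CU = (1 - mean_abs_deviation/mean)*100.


mean = 17.500000 mm
MAD = 2.000000 mm
CU = (1 - 2.000000/17.500000)*100

88.5714 %


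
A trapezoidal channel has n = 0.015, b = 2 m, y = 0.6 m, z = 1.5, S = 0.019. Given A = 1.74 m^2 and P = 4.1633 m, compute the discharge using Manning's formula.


R = A/P = 1.74/4.1633 = 0.417938
Q = (1/0.015) * 1.74 * 0.417938^(2/3) * 0.019^0.5

8.9380 m^3/s


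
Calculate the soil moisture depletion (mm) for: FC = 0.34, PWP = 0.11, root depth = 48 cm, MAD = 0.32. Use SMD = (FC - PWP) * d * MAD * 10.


SMD = (FC - PWP) * d * MAD * 10
SMD = (0.34 - 0.11) * 48 * 0.32 * 10
SMD = 0.2300 * 48 * 0.32 * 10

35.3280 mm


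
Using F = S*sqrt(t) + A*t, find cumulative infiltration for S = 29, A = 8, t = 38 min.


F = S*sqrt(t) + A*t
F = 29*sqrt(38) + 8*38
F = 29*6.164414 + 304

482.7680 mm


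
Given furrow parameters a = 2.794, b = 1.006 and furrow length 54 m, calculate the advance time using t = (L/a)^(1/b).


t = (L/a)^(1/b)
t = (54/2.794)^(1/1.006)
t = 19.327130^(1/1.006)

18.9888 min


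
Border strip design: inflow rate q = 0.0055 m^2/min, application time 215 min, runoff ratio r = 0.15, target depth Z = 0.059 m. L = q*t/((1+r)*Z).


L = q*t/((1+r)*Z)
L = 0.0055*215/((1+0.15)*0.059)
L = 1.1825/0.06785

17.4282 m


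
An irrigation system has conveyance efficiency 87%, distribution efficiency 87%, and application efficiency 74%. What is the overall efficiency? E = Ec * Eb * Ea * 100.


Ec = 0.87, Eb = 0.87, Ea = 0.74
E = 0.87 * 0.87 * 0.74 * 100 = 56.0106%

56.0106 %


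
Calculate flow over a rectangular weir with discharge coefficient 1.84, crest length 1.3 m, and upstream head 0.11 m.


Q = C * L * H^(3/2) = 1.84 * 1.3 * 0.11^1.5 = 1.84 * 1.3 * 0.036483

0.0873 m^3/s


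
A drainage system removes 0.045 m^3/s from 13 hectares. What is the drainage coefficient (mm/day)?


DC = Q * 86400 / (A * 10000) * 1000
DC = 0.045 * 86400 / (13 * 10000) * 1000
DC = 3888000.0000 / 130000

29.9077 mm/day


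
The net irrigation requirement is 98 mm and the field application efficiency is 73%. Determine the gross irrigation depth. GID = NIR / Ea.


Ea = 73% = 0.73
GID = NIR / Ea = 98 / 0.73 = 134.2466 mm

134.2466 mm


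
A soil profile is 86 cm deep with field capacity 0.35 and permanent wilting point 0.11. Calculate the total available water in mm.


AWC = (FC - PWP) * d * 10
AWC = (0.35 - 0.11) * 86 * 10
AWC = 0.2400 * 86 * 10

206.4000 mm


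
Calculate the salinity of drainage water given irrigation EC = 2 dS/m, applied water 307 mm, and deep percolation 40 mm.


EC_dw = EC_iw * D_iw / D_dw
EC_dw = 2 * 307 / 40
EC_dw = 614 / 40

15.3500 dS/m


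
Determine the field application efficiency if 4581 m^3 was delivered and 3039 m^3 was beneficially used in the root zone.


Ea = V_root / V_field * 100 = 3039 / 4581 * 100 = 66.3392%

66.3392 %


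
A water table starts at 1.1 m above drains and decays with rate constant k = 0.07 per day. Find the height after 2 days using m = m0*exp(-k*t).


m = m0 * exp(-k*t)
m = 1.1 * exp(-0.07 * 2)
m = 1.1 * exp(-0.1400)

0.9563 m


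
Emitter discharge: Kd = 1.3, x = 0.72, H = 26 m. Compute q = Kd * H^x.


q = Kd * H^x = 1.3 * 26^0.72 = 1.3 * 10.441931

13.5745 L/h


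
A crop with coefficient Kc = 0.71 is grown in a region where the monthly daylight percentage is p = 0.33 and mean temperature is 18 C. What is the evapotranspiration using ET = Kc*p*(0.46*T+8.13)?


ET = Kc * p * (0.46*T + 8.13)
ET = 0.71 * 0.33 * (0.46*18 + 8.13)
ET = 0.71 * 0.33 * 16.4100

3.8449 mm/day


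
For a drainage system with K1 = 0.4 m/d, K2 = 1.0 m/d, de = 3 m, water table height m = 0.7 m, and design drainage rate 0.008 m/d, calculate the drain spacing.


S^2 = 8*K2*de*m/q + 4*K1*m^2/q
S^2 = 8*1.0*3*0.7/0.008 + 4*0.4*0.7^2/0.008
S = sqrt(2198.0000)

46.8828 m


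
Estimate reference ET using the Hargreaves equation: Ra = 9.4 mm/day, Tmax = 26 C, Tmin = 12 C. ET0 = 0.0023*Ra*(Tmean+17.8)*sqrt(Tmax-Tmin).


Tmean = (Tmax + Tmin)/2 = (26 + 12)/2 = 19.0
ET0 = 0.0023 * 9.4 * (19.0 + 17.8) * sqrt(26 - 12)
ET0 = 0.0023 * 9.4 * 36.8 * 3.741657

2.9769 mm/day


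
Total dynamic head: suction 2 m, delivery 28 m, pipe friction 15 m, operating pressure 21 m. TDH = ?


TDH = Hs + Hd + hf + Hp = 2 + 28 + 15 + 21 = 66

66 m


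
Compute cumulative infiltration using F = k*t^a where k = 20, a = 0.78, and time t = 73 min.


F = k * t^a = 20 * 73^0.78
F = 20 * 28.404806

568.0961 mm


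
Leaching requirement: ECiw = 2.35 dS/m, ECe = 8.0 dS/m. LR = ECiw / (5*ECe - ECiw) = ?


LR = ECiw / (5*ECe - ECiw)
LR = 2.35 / (5*8.0 - 2.35)
LR = 2.35 / 37.6500

0.0624


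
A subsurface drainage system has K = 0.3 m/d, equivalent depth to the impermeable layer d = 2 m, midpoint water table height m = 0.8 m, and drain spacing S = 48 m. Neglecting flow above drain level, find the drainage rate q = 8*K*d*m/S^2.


q = 8*K*d*m/S^2
q = 8*0.3*2*0.8/48^2
q = 3.8400 / 2304

0.0017 m/d


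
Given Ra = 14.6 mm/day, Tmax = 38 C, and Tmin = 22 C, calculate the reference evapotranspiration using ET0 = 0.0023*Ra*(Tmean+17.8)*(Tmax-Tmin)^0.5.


Tmean = (Tmax + Tmin)/2 = (38 + 22)/2 = 30.0
ET0 = 0.0023 * 14.6 * (30.0 + 17.8) * sqrt(38 - 22)
ET0 = 0.0023 * 14.6 * 47.8 * 4.000000

6.4205 mm/day


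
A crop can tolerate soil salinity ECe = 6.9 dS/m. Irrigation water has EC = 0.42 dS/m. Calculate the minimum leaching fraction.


LR = ECiw / (5*ECe - ECiw)
LR = 0.42 / (5*6.9 - 0.42)
LR = 0.42 / 34.0800

0.0123


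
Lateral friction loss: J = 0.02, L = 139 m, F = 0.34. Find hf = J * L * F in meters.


hf = J * L * F = 0.02 * 139 * 0.34 = 0.9452 m

0.9452 m


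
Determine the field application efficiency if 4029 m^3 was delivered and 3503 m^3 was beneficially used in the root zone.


Ea = V_root / V_field * 100 = 3503 / 4029 * 100 = 86.9447%

86.9447 %


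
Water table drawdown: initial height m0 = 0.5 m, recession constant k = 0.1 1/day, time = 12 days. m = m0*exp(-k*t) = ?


m = m0 * exp(-k*t)
m = 0.5 * exp(-0.1 * 12)
m = 0.5 * exp(-1.2000)

0.1506 m


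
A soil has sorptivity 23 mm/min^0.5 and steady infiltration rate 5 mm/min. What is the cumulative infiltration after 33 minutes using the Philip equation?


F = S*sqrt(t) + A*t
F = 23*sqrt(33) + 5*33
F = 23*5.744563 + 165

297.1249 mm


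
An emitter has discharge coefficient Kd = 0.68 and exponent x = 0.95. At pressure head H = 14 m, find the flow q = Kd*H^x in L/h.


q = Kd * H^x = 0.68 * 14^0.95 = 0.68 * 12.269352

8.3432 L/h


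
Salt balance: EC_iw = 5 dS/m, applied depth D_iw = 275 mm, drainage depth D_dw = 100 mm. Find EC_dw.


EC_dw = EC_iw * D_iw / D_dw
EC_dw = 5 * 275 / 100
EC_dw = 1375 / 100

13.7500 dS/m


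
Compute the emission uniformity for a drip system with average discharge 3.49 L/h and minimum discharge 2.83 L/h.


EU = (q_min/q_avg)*100 = (2.83/3.49)*100 = 81.0888%

81.0888 %


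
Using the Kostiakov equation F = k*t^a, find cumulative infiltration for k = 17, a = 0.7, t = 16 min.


F = k * t^a = 17 * 16^0.7
F = 17 * 6.964405

118.3949 mm


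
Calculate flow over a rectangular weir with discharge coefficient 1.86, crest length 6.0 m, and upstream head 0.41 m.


Q = C * L * H^(3/2) = 1.86 * 6.0 * 0.41^1.5 = 1.86 * 6.0 * 0.262528

2.9298 m^3/s


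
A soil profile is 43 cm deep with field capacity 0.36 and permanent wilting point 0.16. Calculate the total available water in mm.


AWC = (FC - PWP) * d * 10
AWC = (0.36 - 0.16) * 43 * 10
AWC = 0.2000 * 43 * 10

86.0000 mm


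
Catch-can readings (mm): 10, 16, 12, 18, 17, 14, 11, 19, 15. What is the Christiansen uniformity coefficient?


mean = 14.666667 mm
MAD = 2.592593 mm
CU = (1 - 2.592593/14.666667)*100

82.3232 %


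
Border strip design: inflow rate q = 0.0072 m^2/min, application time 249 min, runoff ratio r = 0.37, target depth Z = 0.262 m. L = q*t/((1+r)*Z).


L = q*t/((1+r)*Z)
L = 0.0072*249/((1+0.37)*0.262)
L = 1.7928/0.35894

4.9947 m


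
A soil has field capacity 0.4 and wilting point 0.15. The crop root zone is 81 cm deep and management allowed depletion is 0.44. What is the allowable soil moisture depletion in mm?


SMD = (FC - PWP) * d * MAD * 10
SMD = (0.4 - 0.15) * 81 * 0.44 * 10
SMD = 0.2500 * 81 * 0.44 * 10

89.1000 mm


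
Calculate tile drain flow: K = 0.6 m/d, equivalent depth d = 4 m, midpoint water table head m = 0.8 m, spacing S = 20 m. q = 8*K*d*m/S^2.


q = 8*K*d*m/S^2
q = 8*0.6*4*0.8/20^2
q = 15.3600 / 400

0.0384 m/d


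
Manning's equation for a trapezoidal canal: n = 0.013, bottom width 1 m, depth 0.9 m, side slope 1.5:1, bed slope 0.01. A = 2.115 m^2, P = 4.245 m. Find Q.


R = A/P = 2.115/4.245 = 0.498233
Q = (1/0.013) * 2.115 * 0.498233^(2/3) * 0.01^0.5

10.2248 m^3/s


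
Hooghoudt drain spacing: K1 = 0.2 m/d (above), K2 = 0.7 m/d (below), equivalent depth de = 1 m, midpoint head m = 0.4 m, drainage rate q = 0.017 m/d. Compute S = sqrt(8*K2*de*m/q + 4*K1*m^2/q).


S^2 = 8*K2*de*m/q + 4*K1*m^2/q
S^2 = 8*0.7*1*0.4/0.017 + 4*0.2*0.4^2/0.017
S = sqrt(139.2941)

11.8023 m


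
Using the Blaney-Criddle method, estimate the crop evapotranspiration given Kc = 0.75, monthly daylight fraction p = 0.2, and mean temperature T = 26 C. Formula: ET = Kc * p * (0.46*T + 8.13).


ET = Kc * p * (0.46*T + 8.13)
ET = 0.75 * 0.2 * (0.46*26 + 8.13)
ET = 0.75 * 0.2 * 20.0900

3.0135 mm/day


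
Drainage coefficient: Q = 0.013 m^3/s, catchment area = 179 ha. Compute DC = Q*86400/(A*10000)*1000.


DC = Q * 86400 / (A * 10000) * 1000
DC = 0.013 * 86400 / (179 * 10000) * 1000
DC = 1123200.0000 / 1790000

0.6275 mm/day


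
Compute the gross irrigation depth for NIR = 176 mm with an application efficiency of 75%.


Ea = 75% = 0.75
GID = NIR / Ea = 176 / 0.75 = 234.6667 mm

234.6667 mm


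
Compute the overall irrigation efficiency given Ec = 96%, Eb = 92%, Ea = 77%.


Ec = 0.96, Eb = 0.92, Ea = 0.77
E = 0.96 * 0.92 * 0.77 * 100 = 68.0064%

68.0064 %


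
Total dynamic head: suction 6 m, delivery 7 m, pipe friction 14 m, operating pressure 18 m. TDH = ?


TDH = Hs + Hd + hf + Hp = 6 + 7 + 14 + 18 = 45

45 m


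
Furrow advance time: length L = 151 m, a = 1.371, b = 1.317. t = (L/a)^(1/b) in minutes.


t = (L/a)^(1/b)
t = (151/1.371)^(1/1.317)
t = 110.138585^(1/1.317)

35.5179 min


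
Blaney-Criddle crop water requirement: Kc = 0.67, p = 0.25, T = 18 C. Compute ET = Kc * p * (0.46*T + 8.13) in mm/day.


ET = Kc * p * (0.46*T + 8.13)
ET = 0.67 * 0.25 * (0.46*18 + 8.13)
ET = 0.67 * 0.25 * 16.4100

2.7487 mm/day


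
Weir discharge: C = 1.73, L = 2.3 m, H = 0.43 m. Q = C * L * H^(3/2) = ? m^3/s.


Q = C * L * H^(3/2) = 1.73 * 2.3 * 0.43^1.5 = 1.73 * 2.3 * 0.281970

1.1220 m^3/s


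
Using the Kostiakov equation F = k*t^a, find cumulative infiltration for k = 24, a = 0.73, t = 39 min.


F = k * t^a = 24 * 39^0.73
F = 24 * 14.503645

348.0875 mm


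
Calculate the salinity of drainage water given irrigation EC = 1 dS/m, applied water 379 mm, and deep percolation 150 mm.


EC_dw = EC_iw * D_iw / D_dw
EC_dw = 1 * 379 / 150
EC_dw = 379 / 150

2.5267 dS/m


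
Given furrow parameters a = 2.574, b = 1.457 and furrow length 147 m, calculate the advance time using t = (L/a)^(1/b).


t = (L/a)^(1/b)
t = (147/2.574)^(1/1.457)
t = 57.109557^(1/1.457)

16.0584 min


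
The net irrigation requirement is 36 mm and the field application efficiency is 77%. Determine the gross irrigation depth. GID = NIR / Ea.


Ea = 77% = 0.77
GID = NIR / Ea = 36 / 0.77 = 46.7532 mm

46.7532 mm


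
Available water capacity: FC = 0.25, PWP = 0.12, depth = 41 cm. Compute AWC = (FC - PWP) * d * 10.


AWC = (FC - PWP) * d * 10
AWC = (0.25 - 0.12) * 41 * 10
AWC = 0.1300 * 41 * 10

53.3000 mm


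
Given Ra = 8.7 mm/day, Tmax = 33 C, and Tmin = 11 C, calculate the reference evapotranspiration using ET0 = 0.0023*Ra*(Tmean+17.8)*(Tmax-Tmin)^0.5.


Tmean = (Tmax + Tmin)/2 = (33 + 11)/2 = 22.0
ET0 = 0.0023 * 8.7 * (22.0 + 17.8) * sqrt(33 - 11)
ET0 = 0.0023 * 8.7 * 39.8 * 4.690416

3.7354 mm/day


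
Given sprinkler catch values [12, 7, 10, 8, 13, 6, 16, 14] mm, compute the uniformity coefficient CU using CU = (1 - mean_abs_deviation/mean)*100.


mean = 10.750000 mm
MAD = 3.000000 mm
CU = (1 - 3.000000/10.750000)*100

72.0930 %


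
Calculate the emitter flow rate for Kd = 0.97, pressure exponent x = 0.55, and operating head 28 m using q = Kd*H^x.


q = Kd * H^x = 0.97 * 28^0.55 = 0.97 * 6.250819

6.0633 L/h


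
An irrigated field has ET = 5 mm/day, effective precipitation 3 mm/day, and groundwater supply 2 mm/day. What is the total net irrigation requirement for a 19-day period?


Daily deficit = ET - Pe - GW = 5 - 3 - 2 = 0 mm/day
NIR = 0 * 19 = 0 mm

0 mm


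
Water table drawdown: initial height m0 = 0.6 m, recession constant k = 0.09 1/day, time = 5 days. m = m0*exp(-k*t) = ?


m = m0 * exp(-k*t)
m = 0.6 * exp(-0.09 * 5)
m = 0.6 * exp(-0.4500)

0.3826 m


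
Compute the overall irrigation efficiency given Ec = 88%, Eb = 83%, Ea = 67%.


Ec = 0.88, Eb = 0.83, Ea = 0.67
E = 0.88 * 0.83 * 0.67 * 100 = 48.9368%

48.9368 %


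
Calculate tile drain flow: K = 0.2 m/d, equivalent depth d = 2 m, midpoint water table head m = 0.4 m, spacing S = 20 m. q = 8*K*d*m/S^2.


q = 8*K*d*m/S^2
q = 8*0.2*2*0.4/20^2
q = 1.2800 / 400

0.0032 m/d


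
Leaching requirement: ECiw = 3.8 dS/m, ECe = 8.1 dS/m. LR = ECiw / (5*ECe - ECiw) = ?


LR = ECiw / (5*ECe - ECiw)
LR = 3.8 / (5*8.1 - 3.8)
LR = 3.8 / 36.7000

0.1035


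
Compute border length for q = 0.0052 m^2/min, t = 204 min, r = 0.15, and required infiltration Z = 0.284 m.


L = q*t/((1+r)*Z)
L = 0.0052*204/((1+0.15)*0.284)
L = 1.0608/0.3266

3.2480 m


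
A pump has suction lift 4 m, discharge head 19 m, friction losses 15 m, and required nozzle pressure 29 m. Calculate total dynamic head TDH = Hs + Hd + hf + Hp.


TDH = Hs + Hd + hf + Hp = 4 + 19 + 15 + 29 = 67

67 m


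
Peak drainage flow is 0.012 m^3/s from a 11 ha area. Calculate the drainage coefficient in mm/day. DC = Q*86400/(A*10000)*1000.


DC = Q * 86400 / (A * 10000) * 1000
DC = 0.012 * 86400 / (11 * 10000) * 1000
DC = 1036800.0000 / 110000

9.4255 mm/day


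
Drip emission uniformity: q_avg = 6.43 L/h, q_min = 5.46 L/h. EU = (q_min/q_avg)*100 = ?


EU = (q_min/q_avg)*100 = (5.46/6.43)*100 = 84.9145%

84.9145 %


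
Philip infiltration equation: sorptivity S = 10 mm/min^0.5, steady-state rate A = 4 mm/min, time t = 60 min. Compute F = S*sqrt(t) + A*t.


F = S*sqrt(t) + A*t
F = 10*sqrt(60) + 4*60
F = 10*7.745967 + 240

317.4597 mm


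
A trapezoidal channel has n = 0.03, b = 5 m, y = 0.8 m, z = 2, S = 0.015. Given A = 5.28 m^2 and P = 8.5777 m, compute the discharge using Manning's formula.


R = A/P = 5.28/8.5777 = 0.615550
Q = (1/0.03) * 5.28 * 0.615550^(2/3) * 0.015^0.5

15.5979 m^3/s


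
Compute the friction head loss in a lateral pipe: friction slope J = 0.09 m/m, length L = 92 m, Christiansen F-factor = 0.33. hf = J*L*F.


hf = J * L * F = 0.09 * 92 * 0.33 = 2.7324 m

2.7324 m


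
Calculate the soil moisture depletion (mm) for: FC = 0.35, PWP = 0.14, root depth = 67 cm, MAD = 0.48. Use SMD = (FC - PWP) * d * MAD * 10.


SMD = (FC - PWP) * d * MAD * 10
SMD = (0.35 - 0.14) * 67 * 0.48 * 10
SMD = 0.2100 * 67 * 0.48 * 10

67.5360 mm


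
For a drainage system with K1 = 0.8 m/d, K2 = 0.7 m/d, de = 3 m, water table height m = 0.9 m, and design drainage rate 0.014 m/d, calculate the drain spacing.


S^2 = 8*K2*de*m/q + 4*K1*m^2/q
S^2 = 8*0.7*3*0.9/0.014 + 4*0.8*0.9^2/0.014
S = sqrt(1265.1429)

35.5688 m


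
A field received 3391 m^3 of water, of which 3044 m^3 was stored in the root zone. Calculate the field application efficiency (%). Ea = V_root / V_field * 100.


Ea = V_root / V_field * 100 = 3044 / 3391 * 100 = 89.7670%

89.7670 %


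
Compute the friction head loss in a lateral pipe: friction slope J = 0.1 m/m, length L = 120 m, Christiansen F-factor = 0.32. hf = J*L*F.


hf = J * L * F = 0.1 * 120 * 0.32 = 3.8400 m

3.8400 m


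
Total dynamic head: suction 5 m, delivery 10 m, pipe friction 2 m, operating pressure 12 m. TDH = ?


TDH = Hs + Hd + hf + Hp = 5 + 10 + 2 + 12 = 29

29 m


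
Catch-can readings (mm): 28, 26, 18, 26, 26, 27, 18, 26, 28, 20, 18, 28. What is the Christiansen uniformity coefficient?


mean = 24.083333 mm
MAD = 3.722222 mm
CU = (1 - 3.722222/24.083333)*100

84.5444 %


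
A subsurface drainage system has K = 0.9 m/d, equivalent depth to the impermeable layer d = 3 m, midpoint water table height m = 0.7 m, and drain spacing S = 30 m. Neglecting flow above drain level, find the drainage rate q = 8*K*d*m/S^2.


q = 8*K*d*m/S^2
q = 8*0.9*3*0.7/30^2
q = 15.1200 / 900

0.0168 m/d


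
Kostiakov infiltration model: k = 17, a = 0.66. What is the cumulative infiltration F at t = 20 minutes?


F = k * t^a = 17 * 20^0.66
F = 17 * 7.222371

122.7803 mm


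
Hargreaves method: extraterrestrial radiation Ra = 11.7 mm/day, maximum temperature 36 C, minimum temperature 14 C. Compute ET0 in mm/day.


Tmean = (Tmax + Tmin)/2 = (36 + 14)/2 = 25.0
ET0 = 0.0023 * 11.7 * (25.0 + 17.8) * sqrt(36 - 14)
ET0 = 0.0023 * 11.7 * 42.8 * 4.690416

5.4022 mm/day


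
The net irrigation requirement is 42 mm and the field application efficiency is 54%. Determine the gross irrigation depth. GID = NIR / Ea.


Ea = 54% = 0.54
GID = NIR / Ea = 42 / 0.54 = 77.7778 mm

77.7778 mm


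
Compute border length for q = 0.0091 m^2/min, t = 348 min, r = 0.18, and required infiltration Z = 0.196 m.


L = q*t/((1+r)*Z)
L = 0.0091*348/((1+0.18)*0.196)
L = 3.1668/0.23128

13.6925 m


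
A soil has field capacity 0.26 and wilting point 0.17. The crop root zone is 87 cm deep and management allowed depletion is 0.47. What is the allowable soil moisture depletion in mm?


SMD = (FC - PWP) * d * MAD * 10
SMD = (0.26 - 0.17) * 87 * 0.47 * 10
SMD = 0.0900 * 87 * 0.47 * 10

36.8010 mm


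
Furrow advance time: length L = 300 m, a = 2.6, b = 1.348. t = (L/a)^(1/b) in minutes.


t = (L/a)^(1/b)
t = (300/2.6)^(1/1.348)
t = 115.384615^(1/1.348)

33.8675 min


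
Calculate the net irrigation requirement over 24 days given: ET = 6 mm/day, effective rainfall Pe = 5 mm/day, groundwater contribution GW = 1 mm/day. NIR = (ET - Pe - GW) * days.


Daily deficit = ET - Pe - GW = 6 - 5 - 1 = 0 mm/day
NIR = 0 * 24 = 0 mm

0 mm


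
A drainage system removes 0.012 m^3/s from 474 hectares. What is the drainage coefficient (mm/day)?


DC = Q * 86400 / (A * 10000) * 1000
DC = 0.012 * 86400 / (474 * 10000) * 1000
DC = 1036800.0000 / 4740000

0.2187 mm/day


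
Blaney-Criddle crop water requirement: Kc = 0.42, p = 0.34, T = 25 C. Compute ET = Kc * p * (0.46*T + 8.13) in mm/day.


ET = Kc * p * (0.46*T + 8.13)
ET = 0.42 * 0.34 * (0.46*25 + 8.13)
ET = 0.42 * 0.34 * 19.6300

2.8032 mm/day


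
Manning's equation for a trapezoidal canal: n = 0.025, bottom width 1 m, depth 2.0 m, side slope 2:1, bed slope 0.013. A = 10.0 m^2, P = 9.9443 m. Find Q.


R = A/P = 10.0/9.9443 = 1.005601
Q = (1/0.025) * 10.0 * 1.005601^(2/3) * 0.013^0.5

45.7772 m^3/s


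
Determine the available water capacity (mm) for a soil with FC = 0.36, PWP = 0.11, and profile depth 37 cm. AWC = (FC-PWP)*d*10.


AWC = (FC - PWP) * d * 10
AWC = (0.36 - 0.11) * 37 * 10
AWC = 0.2500 * 37 * 10

92.5000 mm


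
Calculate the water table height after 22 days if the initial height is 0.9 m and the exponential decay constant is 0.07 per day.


m = m0 * exp(-k*t)
m = 0.9 * exp(-0.07 * 22)
m = 0.9 * exp(-1.5400)

0.1929 m


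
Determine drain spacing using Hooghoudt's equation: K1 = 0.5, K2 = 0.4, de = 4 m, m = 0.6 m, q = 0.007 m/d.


S^2 = 8*K2*de*m/q + 4*K1*m^2/q
S^2 = 8*0.4*4*0.6/0.007 + 4*0.5*0.6^2/0.007
S = sqrt(1200.0000)

34.6410 m


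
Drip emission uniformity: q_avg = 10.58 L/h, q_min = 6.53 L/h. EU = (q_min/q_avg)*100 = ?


EU = (q_min/q_avg)*100 = (6.53/10.58)*100 = 61.7202%

61.7202 %


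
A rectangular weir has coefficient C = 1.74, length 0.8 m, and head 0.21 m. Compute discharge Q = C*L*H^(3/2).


Q = C * L * H^(3/2) = 1.74 * 0.8 * 0.21^1.5 = 1.74 * 0.8 * 0.096234

0.1340 m^3/s


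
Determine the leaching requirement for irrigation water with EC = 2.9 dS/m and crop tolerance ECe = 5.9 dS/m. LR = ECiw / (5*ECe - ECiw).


LR = ECiw / (5*ECe - ECiw)
LR = 2.9 / (5*5.9 - 2.9)
LR = 2.9 / 26.6000

0.1090


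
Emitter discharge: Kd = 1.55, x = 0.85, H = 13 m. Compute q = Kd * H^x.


q = Kd * H^x = 1.55 * 13^0.85 = 1.55 * 8.848137

13.7146 L/h


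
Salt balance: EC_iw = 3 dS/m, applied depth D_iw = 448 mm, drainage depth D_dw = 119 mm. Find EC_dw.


EC_dw = EC_iw * D_iw / D_dw
EC_dw = 3 * 448 / 119
EC_dw = 1344 / 119

11.2941 dS/m


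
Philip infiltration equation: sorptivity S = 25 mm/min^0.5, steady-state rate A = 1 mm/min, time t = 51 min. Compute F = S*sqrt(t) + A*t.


F = S*sqrt(t) + A*t
F = 25*sqrt(51) + 1*51
F = 25*7.141428 + 51

229.5357 mm


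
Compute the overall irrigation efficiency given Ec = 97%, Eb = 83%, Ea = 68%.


Ec = 0.97, Eb = 0.83, Ea = 0.68
E = 0.97 * 0.83 * 0.68 * 100 = 54.7468%

54.7468 %


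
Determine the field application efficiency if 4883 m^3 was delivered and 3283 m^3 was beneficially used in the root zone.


Ea = V_root / V_field * 100 = 3283 / 4883 * 100 = 67.2333%

67.2333 %


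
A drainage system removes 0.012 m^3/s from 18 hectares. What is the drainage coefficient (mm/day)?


DC = Q * 86400 / (A * 10000) * 1000
DC = 0.012 * 86400 / (18 * 10000) * 1000
DC = 1036800.0000 / 180000

5.7600 mm/day


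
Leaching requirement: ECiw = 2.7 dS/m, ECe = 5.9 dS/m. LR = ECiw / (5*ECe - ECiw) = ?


LR = ECiw / (5*ECe - ECiw)
LR = 2.7 / (5*5.9 - 2.7)
LR = 2.7 / 26.8000

0.1007


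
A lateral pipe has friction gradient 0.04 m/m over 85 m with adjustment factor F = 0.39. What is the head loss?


hf = J * L * F = 0.04 * 85 * 0.39 = 1.3260 m

1.3260 m


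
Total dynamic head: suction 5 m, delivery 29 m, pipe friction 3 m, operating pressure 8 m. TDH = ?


TDH = Hs + Hd + hf + Hp = 5 + 29 + 3 + 8 = 45

45 m


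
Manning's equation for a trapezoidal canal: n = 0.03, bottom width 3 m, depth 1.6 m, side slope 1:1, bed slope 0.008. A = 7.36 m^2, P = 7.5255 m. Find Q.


R = A/P = 7.36/7.5255 = 0.978008
Q = (1/0.03) * 7.36 * 0.978008^(2/3) * 0.008^0.5

21.6204 m^3/s


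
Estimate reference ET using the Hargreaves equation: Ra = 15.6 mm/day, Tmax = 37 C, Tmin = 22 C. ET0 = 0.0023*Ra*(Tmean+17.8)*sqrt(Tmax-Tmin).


Tmean = (Tmax + Tmin)/2 = (37 + 22)/2 = 29.5
ET0 = 0.0023 * 15.6 * (29.5 + 17.8) * sqrt(37 - 22)
ET0 = 0.0023 * 15.6 * 47.3 * 3.872983

6.5729 mm/day
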